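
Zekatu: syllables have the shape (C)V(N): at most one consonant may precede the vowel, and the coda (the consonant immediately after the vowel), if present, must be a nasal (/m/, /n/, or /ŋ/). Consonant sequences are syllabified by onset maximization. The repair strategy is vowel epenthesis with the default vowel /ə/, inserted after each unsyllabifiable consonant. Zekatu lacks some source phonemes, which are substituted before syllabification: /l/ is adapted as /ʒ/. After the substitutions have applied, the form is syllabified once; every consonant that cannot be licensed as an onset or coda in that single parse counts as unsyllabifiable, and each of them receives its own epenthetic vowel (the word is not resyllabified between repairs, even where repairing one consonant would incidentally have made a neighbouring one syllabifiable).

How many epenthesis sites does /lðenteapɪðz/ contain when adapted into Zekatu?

3

After substitution the input is /ʒðenteapɪðz/.
The unsyllabifiable consonants are /ʒ/, /ð/, /z/; each receives one epenthetic vowel.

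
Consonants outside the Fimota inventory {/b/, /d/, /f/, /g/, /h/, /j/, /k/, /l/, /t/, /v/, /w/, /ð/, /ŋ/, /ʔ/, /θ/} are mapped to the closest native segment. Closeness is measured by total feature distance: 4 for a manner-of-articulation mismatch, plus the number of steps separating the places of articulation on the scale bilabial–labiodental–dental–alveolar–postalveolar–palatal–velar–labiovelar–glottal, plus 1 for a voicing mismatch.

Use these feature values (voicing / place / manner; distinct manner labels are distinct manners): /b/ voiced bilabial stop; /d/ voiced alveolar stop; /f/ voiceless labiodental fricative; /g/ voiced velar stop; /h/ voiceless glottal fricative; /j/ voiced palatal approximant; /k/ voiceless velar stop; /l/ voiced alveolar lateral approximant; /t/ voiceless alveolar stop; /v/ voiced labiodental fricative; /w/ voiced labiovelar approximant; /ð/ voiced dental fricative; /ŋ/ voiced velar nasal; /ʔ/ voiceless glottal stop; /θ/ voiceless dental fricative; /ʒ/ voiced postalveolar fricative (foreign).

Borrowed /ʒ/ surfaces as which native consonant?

ð

/ð/ is closest: same manner (fricative), place distance 2 (postalveolar→dental), same voicing; total 2. Next closest is /v/ at distance 3.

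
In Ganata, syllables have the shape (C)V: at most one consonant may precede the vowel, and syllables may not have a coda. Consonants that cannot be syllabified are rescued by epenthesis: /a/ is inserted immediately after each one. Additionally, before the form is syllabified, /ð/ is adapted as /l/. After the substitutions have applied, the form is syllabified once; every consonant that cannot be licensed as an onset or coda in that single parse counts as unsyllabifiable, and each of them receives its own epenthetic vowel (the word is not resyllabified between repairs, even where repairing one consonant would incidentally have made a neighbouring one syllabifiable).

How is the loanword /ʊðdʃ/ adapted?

Substitution: /ð/ → /l/, giving /ʊldʃ/.
Under (C)V, the unsyllabifiable consonants are /l/, /d/, /ʃ/ (no codas are permitted; onsets are limited to one consonant).
Epenthesis after each stranded consonant: /l/ → /la/, /d/ → /da/, /ʃ/ → /ʃa/.

ʊladaʃa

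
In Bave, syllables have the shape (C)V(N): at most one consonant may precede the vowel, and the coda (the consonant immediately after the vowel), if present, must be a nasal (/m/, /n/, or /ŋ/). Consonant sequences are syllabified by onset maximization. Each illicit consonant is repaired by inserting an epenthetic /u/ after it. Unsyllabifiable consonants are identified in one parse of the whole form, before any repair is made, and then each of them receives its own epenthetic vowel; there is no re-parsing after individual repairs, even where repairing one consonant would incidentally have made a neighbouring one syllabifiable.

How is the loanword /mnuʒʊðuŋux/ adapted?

Under (C)V(N), the unsyllabifiable consonants are /m/, /x/ (only a nasal (/m/, /n/, or /ŋ/) is licensed in coda position; onsets are limited to one consonant).
Each unlicensed consonant becomes the onset of a new syllable: /m/ → /mu/, /x/ → /xu/.

munuʒʊðuŋuxu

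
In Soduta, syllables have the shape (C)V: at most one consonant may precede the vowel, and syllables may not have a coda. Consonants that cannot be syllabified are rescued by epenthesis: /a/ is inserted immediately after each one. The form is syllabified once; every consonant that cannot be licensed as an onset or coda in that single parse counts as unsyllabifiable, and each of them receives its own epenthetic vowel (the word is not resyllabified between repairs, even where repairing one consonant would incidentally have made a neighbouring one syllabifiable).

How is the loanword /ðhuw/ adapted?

Under (C)V, the unsyllabifiable consonants are /ð/, /w/ (no codas are permitted; onsets are limited to one consonant).
Inserting the epenthetic vowel yields /ð/ → /ða/, /w/ → /wa/.

ðahuwa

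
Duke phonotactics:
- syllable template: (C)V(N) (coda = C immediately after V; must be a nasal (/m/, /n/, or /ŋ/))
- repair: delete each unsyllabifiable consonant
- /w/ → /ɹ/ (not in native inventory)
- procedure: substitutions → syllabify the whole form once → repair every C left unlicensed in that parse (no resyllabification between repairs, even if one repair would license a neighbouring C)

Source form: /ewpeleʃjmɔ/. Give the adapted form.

epelemɔ

Substitution: /w/ → /ɹ/, giving /eɹpeleʃjmɔ/.
The consonants /ɹ/, /ʃ/, /j/ cannot be parsed into a legal (C)V(N) syllable (only a nasal (/m/, /n/, or /ŋ/) is licensed in coda position; onsets are limited to one consonant).
Deletion applies to /ɹ/, /ʃ/, /j/.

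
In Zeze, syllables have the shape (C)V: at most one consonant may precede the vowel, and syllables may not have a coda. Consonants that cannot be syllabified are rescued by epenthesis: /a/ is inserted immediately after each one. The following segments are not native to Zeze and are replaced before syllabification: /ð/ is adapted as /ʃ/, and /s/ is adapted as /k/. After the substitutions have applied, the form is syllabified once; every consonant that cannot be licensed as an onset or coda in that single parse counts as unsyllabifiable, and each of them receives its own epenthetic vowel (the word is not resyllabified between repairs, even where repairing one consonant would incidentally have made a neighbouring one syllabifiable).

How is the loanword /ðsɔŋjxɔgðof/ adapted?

Substitution: /ð/ → /ʃ/, /s/ → /k/, giving /ʃkɔŋjxɔgʃof/.
The consonants /ʃ/, /ŋ/, /j/, /g/, /f/ cannot be parsed into a legal (C)V syllable (no codas are permitted; onsets are limited to one consonant).
Inserting the epenthetic vowel yields /ʃ/ → /ʃa/, /ŋ/ → /ŋa/, /j/ → /ja/, /g/ → /ga/, /f/ → /fa/.

ʃakɔŋajaxɔgaʃofa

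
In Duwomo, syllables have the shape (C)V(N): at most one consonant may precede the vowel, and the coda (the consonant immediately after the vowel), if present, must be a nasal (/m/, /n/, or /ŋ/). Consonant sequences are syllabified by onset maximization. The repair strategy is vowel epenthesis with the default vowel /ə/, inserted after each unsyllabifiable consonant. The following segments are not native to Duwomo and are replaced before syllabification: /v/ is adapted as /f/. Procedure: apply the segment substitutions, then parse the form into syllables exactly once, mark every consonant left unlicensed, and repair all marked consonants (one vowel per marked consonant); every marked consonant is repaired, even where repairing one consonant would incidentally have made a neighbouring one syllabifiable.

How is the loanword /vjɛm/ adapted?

Substitution: /v/ → /f/, giving /fjɛm/.
The consonants /f/ cannot be parsed into a legal (C)V(N) syllable (only a nasal (/m/, /n/, or /ŋ/) is licensed in coda position; onsets are limited to one consonant).
Inserting the epenthetic vowel yields /f/ → /fə/.

fəjɛm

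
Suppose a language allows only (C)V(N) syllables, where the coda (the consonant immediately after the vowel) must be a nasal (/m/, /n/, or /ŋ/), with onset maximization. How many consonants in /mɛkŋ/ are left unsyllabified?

2

The consonants /k/, /ŋ/ cannot be parsed into a legal (C)V(N) syllable (only a nasal (/m/, /n/, or /ŋ/) is licensed in coda position; onsets are limited to one consonant).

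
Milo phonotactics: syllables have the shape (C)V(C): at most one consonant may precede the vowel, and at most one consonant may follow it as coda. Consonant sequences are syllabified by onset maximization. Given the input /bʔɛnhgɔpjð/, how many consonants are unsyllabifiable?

4

Syllabifying with onset maximization leaves /b/, /h/, /j/, /ð/ stranded (at most one coda consonant is licensed; onsets are limited to one consonant).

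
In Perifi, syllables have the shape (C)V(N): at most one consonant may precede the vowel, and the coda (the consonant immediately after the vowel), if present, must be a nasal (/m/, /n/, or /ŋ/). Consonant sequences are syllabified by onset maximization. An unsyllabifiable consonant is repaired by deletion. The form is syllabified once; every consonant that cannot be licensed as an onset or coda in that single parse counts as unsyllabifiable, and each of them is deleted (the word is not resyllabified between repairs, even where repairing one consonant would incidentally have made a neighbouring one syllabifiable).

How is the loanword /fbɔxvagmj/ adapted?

The consonants /f/, /x/, /g/, /m/, /j/ cannot be parsed into a legal (C)V(N) syllable (only a nasal (/m/, /n/, or /ŋ/) is licensed in coda position; onsets are limited to one consonant).
Deletion applies to /f/, /x/, /g/, /m/, /j/.

bɔva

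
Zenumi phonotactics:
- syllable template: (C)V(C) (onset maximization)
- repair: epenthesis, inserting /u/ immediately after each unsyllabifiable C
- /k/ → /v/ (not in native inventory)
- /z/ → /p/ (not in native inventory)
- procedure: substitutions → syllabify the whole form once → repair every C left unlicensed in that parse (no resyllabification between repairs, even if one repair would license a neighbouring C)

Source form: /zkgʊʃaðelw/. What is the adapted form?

puvugʊʃaðelwu

Substitution: /z/ → /p/, /k/ → /v/, giving /pvgʊʃaðelw/.
Syllabifying with onset maximization leaves /p/, /v/, /w/ stranded (at most one coda consonant is licensed; onsets are limited to one consonant).
Epenthesis after each stranded consonant: /p/ → /pu/, /v/ → /vu/, /w/ → /wu/.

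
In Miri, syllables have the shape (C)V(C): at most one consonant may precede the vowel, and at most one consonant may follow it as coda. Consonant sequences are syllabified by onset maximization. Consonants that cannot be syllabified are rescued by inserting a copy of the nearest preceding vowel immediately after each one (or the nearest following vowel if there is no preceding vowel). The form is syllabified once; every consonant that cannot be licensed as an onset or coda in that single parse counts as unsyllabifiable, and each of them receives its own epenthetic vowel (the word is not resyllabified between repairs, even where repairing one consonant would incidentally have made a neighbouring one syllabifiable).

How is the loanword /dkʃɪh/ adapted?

dɪkɪʃɪh

Syllabifying with onset maximization leaves /d/, /k/ stranded (at most one coda consonant is licensed; onsets are limited to one consonant).
Each unlicensed consonant becomes the onset of a new syllable: /d/ → /dɪ/, /k/ → /kɪ/.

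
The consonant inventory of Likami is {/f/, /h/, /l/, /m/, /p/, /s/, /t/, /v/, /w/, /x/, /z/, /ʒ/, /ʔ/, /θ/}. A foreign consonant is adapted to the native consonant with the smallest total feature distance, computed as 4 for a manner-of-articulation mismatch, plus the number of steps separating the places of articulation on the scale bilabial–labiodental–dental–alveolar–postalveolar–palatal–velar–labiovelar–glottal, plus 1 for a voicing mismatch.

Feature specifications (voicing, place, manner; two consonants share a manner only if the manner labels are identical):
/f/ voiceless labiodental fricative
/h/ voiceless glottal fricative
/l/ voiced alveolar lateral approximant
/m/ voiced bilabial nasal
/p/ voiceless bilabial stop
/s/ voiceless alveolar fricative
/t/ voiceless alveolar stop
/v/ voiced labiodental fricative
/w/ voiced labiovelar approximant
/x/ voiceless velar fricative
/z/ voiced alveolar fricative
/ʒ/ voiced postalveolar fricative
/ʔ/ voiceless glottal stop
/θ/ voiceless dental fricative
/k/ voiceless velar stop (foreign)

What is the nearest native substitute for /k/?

ʔ

/ʔ/ is closest: same manner (stop), place distance 2 (velar→glottal), same voicing; total 2. Next closest is /t/ at distance 3.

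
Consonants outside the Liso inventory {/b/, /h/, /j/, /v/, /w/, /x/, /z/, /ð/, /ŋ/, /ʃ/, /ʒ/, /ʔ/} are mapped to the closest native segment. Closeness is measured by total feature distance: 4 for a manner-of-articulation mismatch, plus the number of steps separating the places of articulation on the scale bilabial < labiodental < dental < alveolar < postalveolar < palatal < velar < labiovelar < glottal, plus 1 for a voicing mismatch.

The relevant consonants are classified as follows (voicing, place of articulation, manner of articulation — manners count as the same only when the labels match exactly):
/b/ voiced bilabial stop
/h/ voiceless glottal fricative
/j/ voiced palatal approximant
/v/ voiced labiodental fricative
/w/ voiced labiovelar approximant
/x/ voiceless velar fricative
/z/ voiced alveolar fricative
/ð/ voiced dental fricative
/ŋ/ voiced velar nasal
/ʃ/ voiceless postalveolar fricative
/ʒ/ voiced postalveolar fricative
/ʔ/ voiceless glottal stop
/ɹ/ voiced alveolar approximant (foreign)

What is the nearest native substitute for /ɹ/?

/j/ is closest: same manner (approximant), place distance 2 (alveolar→palatal), same voicing; total 2. Next closest is /w/ at distance 4.

j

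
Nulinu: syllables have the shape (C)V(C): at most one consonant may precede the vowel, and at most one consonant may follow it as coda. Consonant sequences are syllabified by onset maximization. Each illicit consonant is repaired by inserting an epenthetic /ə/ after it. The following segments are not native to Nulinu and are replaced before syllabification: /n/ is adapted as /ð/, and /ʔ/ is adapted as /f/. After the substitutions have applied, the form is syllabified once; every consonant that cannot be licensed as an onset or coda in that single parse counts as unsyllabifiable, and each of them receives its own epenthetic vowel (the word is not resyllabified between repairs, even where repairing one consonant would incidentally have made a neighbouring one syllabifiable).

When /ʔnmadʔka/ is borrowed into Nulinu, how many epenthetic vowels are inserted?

After substitution the input is /fðmadfka/.
The unsyllabifiable consonants are /f/, /ð/, /f/; each receives one epenthetic vowel.

3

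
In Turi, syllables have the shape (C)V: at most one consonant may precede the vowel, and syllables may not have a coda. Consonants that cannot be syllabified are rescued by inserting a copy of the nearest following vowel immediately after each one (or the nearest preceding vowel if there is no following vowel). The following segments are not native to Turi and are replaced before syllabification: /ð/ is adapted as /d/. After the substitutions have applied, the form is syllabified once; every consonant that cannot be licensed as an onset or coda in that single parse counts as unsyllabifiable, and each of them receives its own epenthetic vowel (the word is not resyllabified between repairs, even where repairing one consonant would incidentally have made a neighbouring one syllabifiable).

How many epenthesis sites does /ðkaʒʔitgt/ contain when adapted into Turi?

5

After substitution the input is /dkaʒʔitgt/.
The unsyllabifiable consonants are /d/, /ʒ/, /t/, /g/, /t/; each receives one epenthetic vowel.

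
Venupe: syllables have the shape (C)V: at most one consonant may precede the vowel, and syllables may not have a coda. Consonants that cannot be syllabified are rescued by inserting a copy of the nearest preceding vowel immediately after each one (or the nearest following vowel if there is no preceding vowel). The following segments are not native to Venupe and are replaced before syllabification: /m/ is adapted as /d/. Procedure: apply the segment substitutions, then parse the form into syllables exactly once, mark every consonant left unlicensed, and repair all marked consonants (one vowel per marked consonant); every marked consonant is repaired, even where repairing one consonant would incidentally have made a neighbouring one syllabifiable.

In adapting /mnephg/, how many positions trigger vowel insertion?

After substitution the input is /dnephg/.
The unsyllabifiable consonants are /d/, /p/, /h/, /g/; each receives one epenthetic vowel.

4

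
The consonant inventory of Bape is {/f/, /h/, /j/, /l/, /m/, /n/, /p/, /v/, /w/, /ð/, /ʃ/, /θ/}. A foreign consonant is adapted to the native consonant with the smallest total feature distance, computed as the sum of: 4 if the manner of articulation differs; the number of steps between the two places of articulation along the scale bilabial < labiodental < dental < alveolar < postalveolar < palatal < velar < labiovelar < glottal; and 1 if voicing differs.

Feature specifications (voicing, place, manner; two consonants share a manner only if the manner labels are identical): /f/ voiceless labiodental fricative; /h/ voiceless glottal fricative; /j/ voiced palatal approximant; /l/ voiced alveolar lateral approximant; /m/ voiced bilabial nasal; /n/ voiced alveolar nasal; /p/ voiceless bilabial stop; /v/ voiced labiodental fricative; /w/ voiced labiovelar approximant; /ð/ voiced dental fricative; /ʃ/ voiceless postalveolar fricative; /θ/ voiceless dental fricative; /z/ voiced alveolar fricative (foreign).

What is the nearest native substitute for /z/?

/ð/ is closest: same manner (fricative), place distance 1 (alveolar→dental), same voicing; total 1. Next closest is /v/ at distance 2.

ð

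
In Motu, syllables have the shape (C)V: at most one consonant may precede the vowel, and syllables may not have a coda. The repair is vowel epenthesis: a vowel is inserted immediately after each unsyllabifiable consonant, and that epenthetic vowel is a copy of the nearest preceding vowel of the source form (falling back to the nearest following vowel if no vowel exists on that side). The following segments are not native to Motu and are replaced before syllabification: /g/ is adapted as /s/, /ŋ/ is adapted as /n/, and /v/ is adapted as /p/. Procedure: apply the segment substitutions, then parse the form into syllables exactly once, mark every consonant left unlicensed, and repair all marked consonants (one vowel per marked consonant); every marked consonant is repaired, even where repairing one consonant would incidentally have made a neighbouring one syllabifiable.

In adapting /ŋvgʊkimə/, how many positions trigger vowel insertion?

After substitution the input is /npsʊkimə/.
The unsyllabifiable consonants are /n/, /p/; each receives one epenthetic vowel.

2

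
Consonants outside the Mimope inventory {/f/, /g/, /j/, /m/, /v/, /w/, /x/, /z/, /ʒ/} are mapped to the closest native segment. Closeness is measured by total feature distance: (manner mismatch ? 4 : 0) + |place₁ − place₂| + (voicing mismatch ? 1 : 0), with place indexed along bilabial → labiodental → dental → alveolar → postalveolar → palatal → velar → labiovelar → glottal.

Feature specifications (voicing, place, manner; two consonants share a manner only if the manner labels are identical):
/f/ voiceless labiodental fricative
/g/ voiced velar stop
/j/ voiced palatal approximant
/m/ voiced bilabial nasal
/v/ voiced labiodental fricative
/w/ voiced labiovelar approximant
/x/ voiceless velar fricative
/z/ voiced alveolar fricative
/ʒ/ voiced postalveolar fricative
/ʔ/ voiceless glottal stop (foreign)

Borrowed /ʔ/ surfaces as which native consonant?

g

/g/ is closest: same manner (stop), place distance 2 (glottal→velar), voicing differs (+1); total 3. Next closest is /w/ at distance 6.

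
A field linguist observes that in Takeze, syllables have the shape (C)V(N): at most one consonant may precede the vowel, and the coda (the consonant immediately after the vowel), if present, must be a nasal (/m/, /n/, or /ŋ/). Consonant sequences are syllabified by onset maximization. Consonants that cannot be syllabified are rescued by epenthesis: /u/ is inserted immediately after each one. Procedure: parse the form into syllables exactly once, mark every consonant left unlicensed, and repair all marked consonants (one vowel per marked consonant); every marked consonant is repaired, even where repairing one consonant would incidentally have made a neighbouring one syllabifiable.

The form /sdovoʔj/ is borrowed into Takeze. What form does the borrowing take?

sudovoʔuju

Under (C)V(N), the unsyllabifiable consonants are /s/, /ʔ/, /j/ (only a nasal (/m/, /n/, or /ŋ/) is licensed in coda position; onsets are limited to one consonant).
Inserting the epenthetic vowel yields /s/ → /su/, /ʔ/ → /ʔu/, /j/ → /ju/.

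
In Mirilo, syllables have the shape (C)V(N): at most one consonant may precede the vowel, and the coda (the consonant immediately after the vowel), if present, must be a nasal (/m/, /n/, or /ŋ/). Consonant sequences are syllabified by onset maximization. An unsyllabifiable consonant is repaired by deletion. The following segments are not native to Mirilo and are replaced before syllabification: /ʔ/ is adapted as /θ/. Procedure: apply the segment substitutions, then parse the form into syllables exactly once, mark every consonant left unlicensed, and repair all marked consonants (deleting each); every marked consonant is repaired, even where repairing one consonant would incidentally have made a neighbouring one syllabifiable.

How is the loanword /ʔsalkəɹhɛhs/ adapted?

sakəhɛ

Substitution: /ʔ/ → /θ/, giving /θsalkəɹhɛhs/.
The consonants /θ/, /l/, /ɹ/, /h/, /s/ cannot be parsed into a legal (C)V(N) syllable (only a nasal (/m/, /n/, or /ŋ/) is licensed in coda position; onsets are limited to one consonant).
Deleting the stranded consonants removes /θ/, /l/, /ɹ/, /h/, /s/.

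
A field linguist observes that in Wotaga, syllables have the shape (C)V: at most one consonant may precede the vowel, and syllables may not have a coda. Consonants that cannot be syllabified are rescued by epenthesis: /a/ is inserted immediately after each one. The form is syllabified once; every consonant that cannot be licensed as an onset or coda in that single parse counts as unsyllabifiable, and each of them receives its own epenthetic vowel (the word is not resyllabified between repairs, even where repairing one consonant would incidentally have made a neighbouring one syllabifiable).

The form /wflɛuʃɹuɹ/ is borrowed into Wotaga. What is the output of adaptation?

wafalɛuʃaɹuɹa

Syllabifying with onset maximization leaves /w/, /f/, /ʃ/, /ɹ/ stranded (no codas are permitted; onsets are limited to one consonant).
Each unlicensed consonant becomes the onset of a new syllable: /w/ → /wa/, /f/ → /fa/, /ʃ/ → /ʃa/, /ɹ/ → /ɹa/.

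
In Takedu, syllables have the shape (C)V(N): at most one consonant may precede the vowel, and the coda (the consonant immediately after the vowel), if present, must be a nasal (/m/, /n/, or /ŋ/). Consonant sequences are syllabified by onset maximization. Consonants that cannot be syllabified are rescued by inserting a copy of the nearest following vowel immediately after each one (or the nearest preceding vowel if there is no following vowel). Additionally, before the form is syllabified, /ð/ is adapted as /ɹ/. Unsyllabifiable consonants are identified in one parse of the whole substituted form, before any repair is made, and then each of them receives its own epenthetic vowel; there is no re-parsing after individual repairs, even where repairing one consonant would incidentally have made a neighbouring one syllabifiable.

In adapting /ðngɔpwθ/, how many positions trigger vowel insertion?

After substitution the input is /ɹngɔpwθ/.
The unsyllabifiable consonants are /ɹ/, /n/, /p/, /w/, /θ/; each receives one epenthetic vowel.

5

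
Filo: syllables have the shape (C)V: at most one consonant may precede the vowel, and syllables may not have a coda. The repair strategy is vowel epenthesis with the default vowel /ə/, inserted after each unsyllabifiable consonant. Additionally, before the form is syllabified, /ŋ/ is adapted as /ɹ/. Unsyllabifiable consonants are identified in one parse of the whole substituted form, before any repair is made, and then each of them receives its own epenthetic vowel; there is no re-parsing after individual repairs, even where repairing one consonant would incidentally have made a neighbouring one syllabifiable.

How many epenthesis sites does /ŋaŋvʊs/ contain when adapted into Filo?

After substitution the input is /ɹaɹvʊs/.
The unsyllabifiable consonants are /ɹ/, /s/; each receives one epenthetic vowel.

2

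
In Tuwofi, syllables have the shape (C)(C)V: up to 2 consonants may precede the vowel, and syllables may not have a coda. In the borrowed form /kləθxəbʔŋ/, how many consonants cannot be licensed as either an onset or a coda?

3

The consonants /b/, /ʔ/, /ŋ/ cannot be parsed into a legal (C)(C)V syllable (no codas are permitted; onsets may contain at most 2 consonants).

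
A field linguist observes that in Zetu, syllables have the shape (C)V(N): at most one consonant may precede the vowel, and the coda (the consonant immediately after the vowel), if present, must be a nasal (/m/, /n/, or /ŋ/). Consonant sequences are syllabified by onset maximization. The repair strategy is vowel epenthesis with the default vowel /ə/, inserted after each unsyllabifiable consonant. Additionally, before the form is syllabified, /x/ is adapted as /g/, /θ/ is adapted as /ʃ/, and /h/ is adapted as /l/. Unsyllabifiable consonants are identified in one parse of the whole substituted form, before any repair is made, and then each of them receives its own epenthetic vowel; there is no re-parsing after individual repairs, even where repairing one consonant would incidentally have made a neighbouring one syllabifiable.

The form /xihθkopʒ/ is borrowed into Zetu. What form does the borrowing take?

giləʃəkopəʒə

Substitution: /x/ → /g/, /h/ → /l/, /θ/ → /ʃ/, giving /gilʃkopʒ/.
Under (C)V(N), the unsyllabifiable consonants are /l/, /ʃ/, /p/, /ʒ/ (only a nasal (/m/, /n/, or /ŋ/) is licensed in coda position; onsets are limited to one consonant).
Epenthesis after each stranded consonant: /l/ → /lə/, /ʃ/ → /ʃə/, /p/ → /pə/, /ʒ/ → /ʒə/.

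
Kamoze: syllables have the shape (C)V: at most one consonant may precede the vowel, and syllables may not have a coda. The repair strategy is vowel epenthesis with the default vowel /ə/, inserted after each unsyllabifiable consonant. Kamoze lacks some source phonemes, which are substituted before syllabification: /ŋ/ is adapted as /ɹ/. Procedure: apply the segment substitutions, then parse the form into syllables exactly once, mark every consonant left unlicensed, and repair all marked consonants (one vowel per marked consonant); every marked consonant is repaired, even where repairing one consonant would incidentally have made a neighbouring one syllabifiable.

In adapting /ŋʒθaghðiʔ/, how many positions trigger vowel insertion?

5

After substitution the input is /ɹʒθaghðiʔ/.
The unsyllabifiable consonants are /ɹ/, /ʒ/, /g/, /h/, /ʔ/; each receives one epenthetic vowel.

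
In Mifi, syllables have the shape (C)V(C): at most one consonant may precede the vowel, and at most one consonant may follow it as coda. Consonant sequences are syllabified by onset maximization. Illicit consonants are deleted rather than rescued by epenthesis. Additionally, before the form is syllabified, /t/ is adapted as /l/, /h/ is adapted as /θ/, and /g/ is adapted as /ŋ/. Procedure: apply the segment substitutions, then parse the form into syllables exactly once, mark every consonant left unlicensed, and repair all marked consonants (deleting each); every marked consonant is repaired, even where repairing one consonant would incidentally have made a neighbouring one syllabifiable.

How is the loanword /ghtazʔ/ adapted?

laz

Substitution: /g/ → /ŋ/, /h/ → /θ/, /t/ → /l/, giving /ŋθlazʔ/.
Under (C)V(C), the unsyllabifiable consonants are /ŋ/, /θ/, /ʔ/ (at most one coda consonant is licensed; onsets are limited to one consonant).
Deleting the stranded consonants removes /ŋ/, /θ/, /ʔ/.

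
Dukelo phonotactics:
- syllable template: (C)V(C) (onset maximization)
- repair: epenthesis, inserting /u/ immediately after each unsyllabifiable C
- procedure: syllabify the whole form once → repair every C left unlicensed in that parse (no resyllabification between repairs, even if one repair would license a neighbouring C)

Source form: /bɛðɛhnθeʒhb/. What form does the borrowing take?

Under (C)V(C), the unsyllabifiable consonants are /n/, /h/, /b/ (at most one coda consonant is licensed; onsets are limited to one consonant).
Inserting the epenthetic vowel yields /n/ → /nu/, /h/ → /hu/, /b/ → /bu/.

bɛðɛhnuθeʒhubu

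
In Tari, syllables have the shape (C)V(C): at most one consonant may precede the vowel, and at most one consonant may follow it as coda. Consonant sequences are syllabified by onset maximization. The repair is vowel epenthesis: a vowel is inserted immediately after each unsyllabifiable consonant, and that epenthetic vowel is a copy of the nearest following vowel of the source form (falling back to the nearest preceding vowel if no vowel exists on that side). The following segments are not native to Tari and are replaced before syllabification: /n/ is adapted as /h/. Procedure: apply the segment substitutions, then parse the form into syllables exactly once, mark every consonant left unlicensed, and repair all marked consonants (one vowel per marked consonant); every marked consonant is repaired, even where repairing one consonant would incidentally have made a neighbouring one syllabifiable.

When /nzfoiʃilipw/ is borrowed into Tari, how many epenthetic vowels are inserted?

3

After substitution the input is /hzfoiʃilipw/.
The unsyllabifiable consonants are /h/, /z/, /w/; each receives one epenthetic vowel.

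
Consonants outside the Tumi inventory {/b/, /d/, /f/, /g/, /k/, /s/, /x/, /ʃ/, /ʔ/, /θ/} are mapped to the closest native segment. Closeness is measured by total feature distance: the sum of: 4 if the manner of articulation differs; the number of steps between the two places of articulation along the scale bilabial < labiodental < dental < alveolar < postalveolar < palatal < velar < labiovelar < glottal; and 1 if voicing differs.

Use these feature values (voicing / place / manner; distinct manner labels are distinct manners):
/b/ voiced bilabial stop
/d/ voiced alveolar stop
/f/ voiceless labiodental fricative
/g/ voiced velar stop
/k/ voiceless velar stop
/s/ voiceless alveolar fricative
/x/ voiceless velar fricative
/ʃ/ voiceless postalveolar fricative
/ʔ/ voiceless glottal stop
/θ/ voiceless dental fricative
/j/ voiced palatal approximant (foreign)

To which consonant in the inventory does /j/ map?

g

/g/ is closest: manner differs (approximant→stop, +4), place distance 1 (palatal→velar), same voicing; total 5. Next closest is /d/ at distance 6.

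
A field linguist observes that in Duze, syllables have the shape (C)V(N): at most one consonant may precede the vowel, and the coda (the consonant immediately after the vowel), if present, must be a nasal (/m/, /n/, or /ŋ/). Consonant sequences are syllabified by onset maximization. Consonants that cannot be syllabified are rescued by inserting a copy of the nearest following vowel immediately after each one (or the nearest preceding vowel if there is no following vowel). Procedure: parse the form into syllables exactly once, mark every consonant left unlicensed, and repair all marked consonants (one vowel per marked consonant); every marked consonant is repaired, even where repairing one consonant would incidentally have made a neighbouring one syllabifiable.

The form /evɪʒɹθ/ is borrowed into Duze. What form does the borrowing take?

evɪʒɪɹɪθɪ

Under (C)V(N), the unsyllabifiable consonants are /ʒ/, /ɹ/, /θ/ (only a nasal (/m/, /n/, or /ŋ/) is licensed in coda position; onsets are limited to one consonant).
Inserting the epenthetic vowel yields /ʒ/ → /ʒɪ/, /ɹ/ → /ɹɪ/, /θ/ → /θɪ/.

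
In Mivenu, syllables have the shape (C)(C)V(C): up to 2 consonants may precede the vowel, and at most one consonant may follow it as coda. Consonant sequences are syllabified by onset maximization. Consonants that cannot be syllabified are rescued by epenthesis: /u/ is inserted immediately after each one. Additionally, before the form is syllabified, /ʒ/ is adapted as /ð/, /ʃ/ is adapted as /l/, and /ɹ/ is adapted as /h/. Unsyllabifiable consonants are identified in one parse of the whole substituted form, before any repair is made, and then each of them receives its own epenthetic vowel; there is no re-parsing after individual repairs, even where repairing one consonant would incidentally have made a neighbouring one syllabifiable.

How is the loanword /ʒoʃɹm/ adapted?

Substitution: /ʒ/ → /ð/, /ʃ/ → /l/, /ɹ/ → /h/, giving /ðolhm/.
The consonants /h/, /m/ cannot be parsed into a legal (C)(C)V(C) syllable (at most one coda consonant is licensed; onsets may contain at most 2 consonants).
Inserting the epenthetic vowel yields /h/ → /hu/, /m/ → /mu/.

ðolhumu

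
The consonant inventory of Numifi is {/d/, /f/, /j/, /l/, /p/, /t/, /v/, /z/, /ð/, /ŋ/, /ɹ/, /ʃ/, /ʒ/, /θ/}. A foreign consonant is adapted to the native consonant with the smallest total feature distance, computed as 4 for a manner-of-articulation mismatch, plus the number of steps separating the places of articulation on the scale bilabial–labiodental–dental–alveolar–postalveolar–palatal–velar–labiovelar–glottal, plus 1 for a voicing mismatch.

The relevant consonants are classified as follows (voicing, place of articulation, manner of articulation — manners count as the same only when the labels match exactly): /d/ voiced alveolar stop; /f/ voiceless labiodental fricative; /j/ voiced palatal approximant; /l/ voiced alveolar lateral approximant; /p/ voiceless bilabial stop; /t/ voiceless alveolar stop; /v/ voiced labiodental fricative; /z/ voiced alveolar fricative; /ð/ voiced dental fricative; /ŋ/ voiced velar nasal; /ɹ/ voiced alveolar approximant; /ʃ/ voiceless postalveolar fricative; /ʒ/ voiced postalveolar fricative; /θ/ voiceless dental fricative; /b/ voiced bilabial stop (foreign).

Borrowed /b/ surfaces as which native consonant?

/p/ is closest: same manner (stop), place distance 0 (bilabial→bilabial), voicing differs (+1); total 1. Next closest is /d/ at distance 3.

p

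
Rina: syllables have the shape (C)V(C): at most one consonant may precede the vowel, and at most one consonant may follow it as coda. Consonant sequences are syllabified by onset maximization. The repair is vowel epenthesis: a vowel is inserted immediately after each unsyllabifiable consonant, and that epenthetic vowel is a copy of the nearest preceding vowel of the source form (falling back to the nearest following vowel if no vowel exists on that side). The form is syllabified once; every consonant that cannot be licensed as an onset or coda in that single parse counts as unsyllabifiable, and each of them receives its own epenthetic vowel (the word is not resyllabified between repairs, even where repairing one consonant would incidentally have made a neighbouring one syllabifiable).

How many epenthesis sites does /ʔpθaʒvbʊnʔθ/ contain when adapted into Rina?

The unsyllabifiable consonants are /ʔ/, /p/, /v/, /ʔ/, /θ/; each receives one epenthetic vowel.

5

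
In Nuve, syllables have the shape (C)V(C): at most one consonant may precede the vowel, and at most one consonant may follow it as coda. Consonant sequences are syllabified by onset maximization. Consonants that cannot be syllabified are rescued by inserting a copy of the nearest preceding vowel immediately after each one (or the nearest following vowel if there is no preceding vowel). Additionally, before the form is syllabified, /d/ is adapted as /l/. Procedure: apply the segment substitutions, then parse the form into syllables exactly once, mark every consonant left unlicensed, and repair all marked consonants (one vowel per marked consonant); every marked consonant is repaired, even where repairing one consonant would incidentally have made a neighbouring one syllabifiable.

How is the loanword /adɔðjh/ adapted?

alɔðjɔhɔ

Substitution: /d/ → /l/, giving /alɔðjh/.
Under (C)V(C), the unsyllabifiable consonants are /j/, /h/ (at most one coda consonant is licensed; onsets are limited to one consonant).
Inserting the epenthetic vowel yields /j/ → /jɔ/, /h/ → /hɔ/.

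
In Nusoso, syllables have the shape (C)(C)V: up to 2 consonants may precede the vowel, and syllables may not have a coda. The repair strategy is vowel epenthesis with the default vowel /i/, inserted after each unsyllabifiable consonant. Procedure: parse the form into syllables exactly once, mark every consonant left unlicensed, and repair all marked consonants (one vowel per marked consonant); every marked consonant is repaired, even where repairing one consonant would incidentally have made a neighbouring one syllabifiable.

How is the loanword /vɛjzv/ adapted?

vɛjizivi

Syllabifying with onset maximization leaves /j/, /z/, /v/ stranded (no codas are permitted; onsets may contain at most 2 consonants).
Each unlicensed consonant becomes the onset of a new syllable: /j/ → /ji/, /z/ → /zi/, /v/ → /vi/.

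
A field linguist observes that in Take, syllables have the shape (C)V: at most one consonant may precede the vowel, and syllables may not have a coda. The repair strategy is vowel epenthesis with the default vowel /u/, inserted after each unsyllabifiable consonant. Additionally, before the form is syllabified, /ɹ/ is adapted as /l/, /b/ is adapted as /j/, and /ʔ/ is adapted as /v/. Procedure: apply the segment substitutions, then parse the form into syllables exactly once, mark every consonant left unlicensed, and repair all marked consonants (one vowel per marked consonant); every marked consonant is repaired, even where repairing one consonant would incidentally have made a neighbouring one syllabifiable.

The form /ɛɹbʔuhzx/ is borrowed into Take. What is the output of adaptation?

Substitution: /ɹ/ → /l/, /b/ → /j/, /ʔ/ → /v/, giving /ɛljvuhzx/.
Syllabifying with onset maximization leaves /l/, /j/, /h/, /z/, /x/ stranded (no codas are permitted; onsets are limited to one consonant).
Inserting the epenthetic vowel yields /l/ → /lu/, /j/ → /ju/, /h/ → /hu/, /z/ → /zu/, /x/ → /xu/.

ɛlujuvuhuzuxu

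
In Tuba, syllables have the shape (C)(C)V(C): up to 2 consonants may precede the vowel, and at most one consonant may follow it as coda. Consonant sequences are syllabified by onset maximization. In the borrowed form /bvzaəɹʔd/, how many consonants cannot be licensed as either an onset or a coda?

Syllabifying with onset maximization leaves /b/, /ʔ/, /d/ stranded (at most one coda consonant is licensed; onsets may contain at most 2 consonants).

3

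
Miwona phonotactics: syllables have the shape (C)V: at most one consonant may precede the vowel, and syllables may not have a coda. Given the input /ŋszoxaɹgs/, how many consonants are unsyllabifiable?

5

Under (C)V, the unsyllabifiable consonants are /ŋ/, /s/, /ɹ/, /g/, /s/ (no codas are permitted; onsets are limited to one consonant).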